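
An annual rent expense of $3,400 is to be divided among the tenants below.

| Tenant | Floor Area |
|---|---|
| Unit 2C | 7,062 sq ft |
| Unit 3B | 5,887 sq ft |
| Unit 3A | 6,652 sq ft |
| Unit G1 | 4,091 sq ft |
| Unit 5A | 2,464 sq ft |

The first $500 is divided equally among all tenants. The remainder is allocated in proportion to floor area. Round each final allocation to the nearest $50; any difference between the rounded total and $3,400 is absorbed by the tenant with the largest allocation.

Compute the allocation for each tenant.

Equal tier: $500 ÷ 5 = $100 apiece.
Remainder $2,900 by floor area (total 26,156): Unit 2C 782.99 → $800; Unit 3B 652.71 → $650; Unit 3A 737.53 → $750; Unit G1 453.58 → $450; Unit 5A 273.19 → $250.
Totals: Unit 2C $100 + $800 = $900; Unit 3B $100 + $650 = $750; Unit 3A $100 + $750 = $850; Unit G1 $100 + $450 = $550; Unit 5A $100 + $250 = $350.

Unit 2C: $900; Unit 3B: $750; Unit 3A: $850; Unit G1: $550; Unit 5A: $350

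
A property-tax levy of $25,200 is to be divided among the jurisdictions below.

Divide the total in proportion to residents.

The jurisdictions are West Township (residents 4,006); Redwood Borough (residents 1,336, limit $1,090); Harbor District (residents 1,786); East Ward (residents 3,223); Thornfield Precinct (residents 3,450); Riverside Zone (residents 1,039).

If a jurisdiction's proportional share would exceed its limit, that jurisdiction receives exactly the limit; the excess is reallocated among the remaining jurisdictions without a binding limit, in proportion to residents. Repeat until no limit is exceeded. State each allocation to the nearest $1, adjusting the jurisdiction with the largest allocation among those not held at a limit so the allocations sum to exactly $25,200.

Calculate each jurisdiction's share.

Residents total: 14,840.
Pro-rata shares before constraints: West Township 6,802.64; Redwood Borough 2,268.68; Harbor District 3,032.83; East Ward 5,473.02; Thornfield Precinct 5,858.49; Riverside Zone 1,764.34.
Held at cap: Redwood Borough ($1,090); remaining pool $24,110 reallocated over remaining residents 13,504.
Shares after redistribution: West Township 7,152.30 → $7,152; Harbor District 3,188.72 → $3,189; East Ward 5,754.33 → $5,754; Thornfield Precinct 6,159.62 → $6,160; Riverside Zone 1,855.03 → $1,855.

West Township: $7,152 | Redwood Borough: $1,090 | Harbor District: $3,189 | East Ward: $5,754 | Thornfield Precinct: $6,160 | Riverside Zone: $1,855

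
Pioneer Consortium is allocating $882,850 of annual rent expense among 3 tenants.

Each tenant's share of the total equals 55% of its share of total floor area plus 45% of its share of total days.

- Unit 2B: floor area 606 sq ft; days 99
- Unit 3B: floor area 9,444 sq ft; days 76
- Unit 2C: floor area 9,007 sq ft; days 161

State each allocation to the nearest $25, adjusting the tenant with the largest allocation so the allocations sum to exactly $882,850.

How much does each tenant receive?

Totals — floor area 19,057, days 336.
Blended shares (55% floor area + 45% days): Unit 2B 0.1501; Unit 3B 0.3743; Unit 2C 0.4756.
Pro-rata amounts: Unit 2B 132,497.18; Unit 3B 330,492.23; Unit 2C 419,860.59.
After rounding ($25): Unit 2B $132,500; Unit 3B $330,500; Unit 2C $419,850. Sum = $882,850.
Rounded total matches; no reconciliation needed.

Unit 2B: $132,500; Unit 3B: $330,500; Unit 2C: $419,850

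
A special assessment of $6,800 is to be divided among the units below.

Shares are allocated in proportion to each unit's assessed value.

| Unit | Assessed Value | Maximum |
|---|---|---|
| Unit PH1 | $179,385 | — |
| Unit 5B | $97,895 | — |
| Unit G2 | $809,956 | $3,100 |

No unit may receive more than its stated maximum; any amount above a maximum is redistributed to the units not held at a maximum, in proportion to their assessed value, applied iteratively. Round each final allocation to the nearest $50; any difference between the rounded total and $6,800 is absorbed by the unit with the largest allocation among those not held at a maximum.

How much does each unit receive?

Unit PH1: $2,400; Unit 5B: $1,300; Unit G2: $3,100

Assessed value total: 1,087,236.
Proportional shares (ignoring caps): Unit PH1 1,121.94; Unit 5B 612.27; Unit G2 5,065.78.
Cap binds for Unit G2 ($3,100); remaining pool $3,700 reallocated over remaining assessed value 277,280.
Redistributed shares: Unit PH1 2,393.70 → $2,400; Unit 5B 1,306.30 → $1,300.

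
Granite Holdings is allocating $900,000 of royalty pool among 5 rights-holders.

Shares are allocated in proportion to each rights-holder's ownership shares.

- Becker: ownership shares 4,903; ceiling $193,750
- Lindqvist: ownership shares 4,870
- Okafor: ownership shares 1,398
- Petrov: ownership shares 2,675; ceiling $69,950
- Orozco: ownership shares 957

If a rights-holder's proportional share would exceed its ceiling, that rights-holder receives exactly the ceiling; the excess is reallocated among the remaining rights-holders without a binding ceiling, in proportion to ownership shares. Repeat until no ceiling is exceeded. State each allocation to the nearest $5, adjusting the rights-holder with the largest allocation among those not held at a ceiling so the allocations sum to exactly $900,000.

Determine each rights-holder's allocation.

Combined ownership shares = 14,803.
Unconstrained shares: Becker 298,094.98; Lindqvist 296,088.63; Okafor 84,996.28; Petrov 162,635.95; Orozco 58,184.15.
Held at cap: Becker ($193,750), Petrov ($69,950); balance $636,300 reallocated over remaining ownership shares 7,225.
Redistributed shares: Lindqvist 428,897.02 → $428,895; Okafor 123,120.75 → $123,120; Orozco 84,282.23 → $84,280.
Rounding difference +$5 applied to Lindqvist → $428,900.

Becker: $193,750 | Lindqvist: $428,900 | Okafor: $123,120 | Petrov: $69,950 | Orozco: $84,280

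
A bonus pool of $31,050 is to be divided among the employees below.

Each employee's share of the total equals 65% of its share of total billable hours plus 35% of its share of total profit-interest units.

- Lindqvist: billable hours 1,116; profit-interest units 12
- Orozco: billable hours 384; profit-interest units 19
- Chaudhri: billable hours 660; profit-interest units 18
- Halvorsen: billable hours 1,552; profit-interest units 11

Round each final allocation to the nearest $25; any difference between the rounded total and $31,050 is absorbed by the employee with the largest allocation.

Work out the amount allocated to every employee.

Lindqvist: $8,250 · Orozco: $5,525 · Chaudhri: $6,850 · Halvorsen: $10,425

Totals — billable hours 3,712, profit-interest units 60.
Composite weights (65% billable hours + 35% profit-interest units): Lindqvist 0.2654; Orozco 0.1781; Chaudhri 0.2206; Halvorsen 0.3359.
Pro-rata amounts: Lindqvist 8,241.30; Orozco 5,529.22; Chaudhri 6,848.73; Halvorsen 10,430.75.
Rounded to nearest $25: Lindqvist $8,250; Orozco $5,525; Chaudhri $6,850; Halvorsen $10,425. Sum = $31,050.
No rounding difference to absorb.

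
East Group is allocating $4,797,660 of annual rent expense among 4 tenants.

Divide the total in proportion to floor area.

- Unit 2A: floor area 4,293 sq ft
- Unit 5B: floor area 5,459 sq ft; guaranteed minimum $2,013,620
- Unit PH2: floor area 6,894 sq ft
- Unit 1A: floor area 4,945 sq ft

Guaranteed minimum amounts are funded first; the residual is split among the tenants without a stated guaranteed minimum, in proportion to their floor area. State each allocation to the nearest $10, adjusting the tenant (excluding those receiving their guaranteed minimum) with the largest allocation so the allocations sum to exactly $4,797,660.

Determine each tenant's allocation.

Minimums first: Unit 5B $2,013,620. Residual $2,784,040.
Residual split over remaining floor area 16,132: Unit 2A 740,880.47 → $740,880; Unit PH2 1,189,757.73 → $1,189,760; Unit 1A 853,401.80 → $853,400.

Unit 2A: $740,880 · Unit 5B: $2,013,620 · Unit PH2: $1,189,760 · Unit 1A: $853,400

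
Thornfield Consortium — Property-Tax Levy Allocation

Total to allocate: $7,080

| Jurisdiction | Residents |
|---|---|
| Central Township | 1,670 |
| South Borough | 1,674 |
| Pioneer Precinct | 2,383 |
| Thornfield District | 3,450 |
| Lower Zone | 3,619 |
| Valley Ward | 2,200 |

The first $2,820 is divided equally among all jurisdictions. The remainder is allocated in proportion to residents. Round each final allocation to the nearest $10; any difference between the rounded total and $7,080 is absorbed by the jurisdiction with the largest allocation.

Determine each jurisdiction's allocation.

Central Township: $940 | South Borough: $950 | Pioneer Precinct: $1,150 | Thornfield District: $1,450 | Lower Zone: $1,500 | Valley Ward: $1,090

$2,820 shared equally gives $470 per jurisdiction.
Remainder $4,260 by residents (total 14,996): Central Township 474.41 → $470; South Borough 475.54 → $480; Pioneer Precinct 676.95 → $680; Thornfield District 980.06 → $980; Lower Zone 1,028.07 → $1,030; Valley Ward 624.97 → $620.
Totals: Central Township $470 + $470 = $940; South Borough $470 + $480 = $950; Pioneer Precinct $470 + $680 = $1,150; Thornfield District $470 + $980 = $1,450; Lower Zone $470 + $1,030 = $1,500; Valley Ward $470 + $620 = $1,090.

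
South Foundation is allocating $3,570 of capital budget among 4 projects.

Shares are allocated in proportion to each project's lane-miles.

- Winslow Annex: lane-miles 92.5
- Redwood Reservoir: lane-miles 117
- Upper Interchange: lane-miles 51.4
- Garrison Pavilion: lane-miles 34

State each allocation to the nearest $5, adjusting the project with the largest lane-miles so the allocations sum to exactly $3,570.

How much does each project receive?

Winslow Annex: $1,120 | Redwood Reservoir: $1,420 | Upper Interchange: $620 | Garrison Pavilion: $410

Combined lane-miles = 294.9.
Unrounded shares: Winslow Annex 92.5/294.9 × $3,570 = 1,119.79; Redwood Reservoir 117/294.9 × $3,570 = 1,416.38; Upper Interchange 51.4/294.9 × $3,570 = 622.24; Garrison Pavilion 34/294.9 × $3,570 = 411.60.
Rounded to nearest $5: Winslow Annex $1,120; Redwood Reservoir $1,415; Upper Interchange $620; Garrison Pavilion $410. Sum = $3,565.
Difference $3,570 − $3,565 = +$5 applied to largest lane-miles (Redwood Reservoir): Redwood Reservoir becomes $1,420.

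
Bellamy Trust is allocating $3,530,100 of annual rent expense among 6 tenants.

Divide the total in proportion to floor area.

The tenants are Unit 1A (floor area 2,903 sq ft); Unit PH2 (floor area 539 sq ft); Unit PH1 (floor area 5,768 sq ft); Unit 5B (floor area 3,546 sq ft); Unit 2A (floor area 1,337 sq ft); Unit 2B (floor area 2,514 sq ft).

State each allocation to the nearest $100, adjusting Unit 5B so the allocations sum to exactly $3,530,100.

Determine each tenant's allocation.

Total floor area = 16,607.
Unrounded shares: Unit 1A 2,903/16,607 × $3,530,100 = 617,081.97; Unit PH2 539/16,607 × $3,530,100 = 114,573.61; Unit PH1 5,768/16,607 × $3,530,100 = 1,226,086.40; Unit 5B 3,546/16,607 × $3,530,100 = 753,762.55; Unit 2A 1,337/16,607 × $3,530,100 = 284,202.07; Unit 2B 2,514/16,607 × $3,530,100 = 534,393.41.
Rounded to nearest $100: Unit 1A $617,100; Unit PH2 $114,600; Unit PH1 $1,226,100; Unit 5B $753,800; Unit 2A $284,200; Unit 2B $534,400. Sum = $3,530,200.
Difference $3,530,100 − $3,530,200 = −$100 applied to Unit 5B: Unit 5B becomes $753,700.

Unit 1A: $617,100; Unit PH2: $114,600; Unit PH1: $1,226,100; Unit 5B: $753,700; Unit 2A: $284,200; Unit 2B: $534,400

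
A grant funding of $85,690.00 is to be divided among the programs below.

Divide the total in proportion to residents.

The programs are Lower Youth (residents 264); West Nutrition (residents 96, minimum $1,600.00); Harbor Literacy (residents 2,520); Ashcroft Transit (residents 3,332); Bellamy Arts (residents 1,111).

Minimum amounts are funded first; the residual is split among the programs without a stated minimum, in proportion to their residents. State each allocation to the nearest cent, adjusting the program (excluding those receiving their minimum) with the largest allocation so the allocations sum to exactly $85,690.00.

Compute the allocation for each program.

Guaranteed amounts: West Nutrition $1,600.00. Remaining pool $84,090.00.
Remaining pool split over remaining residents 7,227: Lower Youth 3,071.7808 → $3,071.78; Harbor Literacy 29,321.5442 → $29,321.54; Ashcroft Transit 38,769.5973 → $38,769.60; Bellamy Arts 12,927.0776 → $12,927.08.

Lower Youth: $3,071.78 · West Nutrition: $1,600.00 · Harbor Literacy: $29,321.54 · Ashcroft Transit: $38,769.60 · Bellamy Arts: $12,927.08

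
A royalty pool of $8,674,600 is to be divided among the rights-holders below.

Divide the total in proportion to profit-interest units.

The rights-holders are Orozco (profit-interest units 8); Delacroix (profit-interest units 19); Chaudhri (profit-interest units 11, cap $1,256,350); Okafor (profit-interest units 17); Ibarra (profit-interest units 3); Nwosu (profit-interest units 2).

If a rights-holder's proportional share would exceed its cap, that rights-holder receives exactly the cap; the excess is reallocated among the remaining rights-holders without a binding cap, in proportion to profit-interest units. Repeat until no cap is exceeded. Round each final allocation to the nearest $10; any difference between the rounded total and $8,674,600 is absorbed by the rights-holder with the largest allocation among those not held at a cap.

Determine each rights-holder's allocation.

Orozco: $1,211,140; Delacroix: $2,876,460; Chaudhri: $1,256,350; Okafor: $2,573,680; Ibarra: $454,180; Nwosu: $302,790

Profit-interest units total: 60.
Pro-rata shares before constraints: Orozco 1,156,613.33; Delacroix 2,746,956.67; Chaudhri 1,590,343.33; Okafor 2,457,803.33; Ibarra 433,730.00; Nwosu 289,153.33.
Held at cap: Chaudhri ($1,256,350); balance $7,418,250 reallocated over remaining profit-interest units 49.
Shares after redistribution: Orozco 1,211,142.86 → $1,211,140; Delacroix 2,876,464.29 → $2,876,460; Okafor 2,573,678.57 → $2,573,680; Ibarra 454,178.57 → $454,180; Nwosu 302,785.71 → $302,790.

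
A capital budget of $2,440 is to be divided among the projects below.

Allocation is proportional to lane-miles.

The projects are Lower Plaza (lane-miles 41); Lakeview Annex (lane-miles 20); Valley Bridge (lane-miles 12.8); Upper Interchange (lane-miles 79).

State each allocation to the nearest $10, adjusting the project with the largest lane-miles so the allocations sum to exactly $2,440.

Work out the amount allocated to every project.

Lane-miles total: 41 + 20 + 12.8 + 79 = 152.8.
Pro-rata amounts: Lower Plaza 654.71; Lakeview Annex 319.37; Valley Bridge 204.40; Upper Interchange 1,261.52.
At nearest $10: Lower Plaza $650; Lakeview Annex $320; Valley Bridge $200; Upper Interchange $1,260. Sum = $2,430.
Difference $2,440 − $2,430 = +$10 applied to largest lane-miles (Upper Interchange): Upper Interchange becomes $1,270.

Lower Plaza: $650; Lakeview Annex: $320; Valley Bridge: $200; Upper Interchange: $1,270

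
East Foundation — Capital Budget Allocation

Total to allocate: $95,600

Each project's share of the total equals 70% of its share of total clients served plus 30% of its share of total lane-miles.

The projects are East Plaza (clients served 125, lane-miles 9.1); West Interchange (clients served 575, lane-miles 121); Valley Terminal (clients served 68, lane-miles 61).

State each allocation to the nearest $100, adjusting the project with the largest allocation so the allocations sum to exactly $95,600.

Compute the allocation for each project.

Clients served total 768; lane-miles total 191.1.
Combined weights (70% clients served + 30% lane-miles): East Plaza 0.1282; West Interchange 0.7140; Valley Terminal 0.1577.
Unrounded shares: East Plaza 12,257.64; West Interchange 68,262.36; Valley Terminal 15,080.00.
Rounded to nearest $100: East Plaza $12,300; West Interchange $68,300; Valley Terminal $15,100. Sum = $95,700.
Difference $95,600 − $95,700 = −$100 applied to largest allocation (West Interchange): West Interchange becomes $68,200.

East Plaza: $12,300 · West Interchange: $68,200 · Valley Terminal: $15,100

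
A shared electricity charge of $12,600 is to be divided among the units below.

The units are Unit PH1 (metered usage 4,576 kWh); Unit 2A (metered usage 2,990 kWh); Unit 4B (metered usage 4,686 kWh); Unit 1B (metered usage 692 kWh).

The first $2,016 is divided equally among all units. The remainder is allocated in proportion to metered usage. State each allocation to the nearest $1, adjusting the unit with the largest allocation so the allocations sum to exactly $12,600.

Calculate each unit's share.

Unit PH1: $4,246 · Unit 2A: $2,949 · Unit 4B: $4,335 · Unit 1B: $1,070

First tranche $2,016 split equally: $504 each.
Remainder $10,584 by metered usage (total 12,944): Unit PH1 3,741.69 → $3,742; Unit 2A 2,444.85 → $2,445; Unit 4B 3,831.63 → $3,832; Unit 1B 565.83 → $566.
Rounding difference −$1 on remainder applied to Unit 4B.
Totals: Unit PH1 $504 + $3,742 = $4,246; Unit 2A $504 + $2,445 = $2,949; Unit 4B $504 + $3,831 = $4,335; Unit 1B $504 + $566 = $1,070.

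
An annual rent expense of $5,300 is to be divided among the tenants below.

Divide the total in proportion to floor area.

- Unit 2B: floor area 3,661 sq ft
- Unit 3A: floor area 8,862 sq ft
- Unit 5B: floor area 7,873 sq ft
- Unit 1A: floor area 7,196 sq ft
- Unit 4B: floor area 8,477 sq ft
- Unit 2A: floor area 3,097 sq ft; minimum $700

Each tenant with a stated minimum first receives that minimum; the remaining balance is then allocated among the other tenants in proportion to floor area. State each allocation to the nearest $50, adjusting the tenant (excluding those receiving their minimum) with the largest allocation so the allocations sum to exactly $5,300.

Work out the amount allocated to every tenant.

Fund the minimums — Unit 2A $700. Remaining pool $4,600.
Remaining pool split over remaining floor area 36,069: Unit 2B 466.90 → $450; Unit 3A 1,130.20 → $1,150; Unit 5B 1,004.07 → $1,000; Unit 1A 917.73 → $900; Unit 4B 1,081.10 → $1,100.

Unit 2B: $450 | Unit 3A: $1,150 | Unit 5B: $1,000 | Unit 1A: $900 | Unit 4B: $1,100 | Unit 2A: $700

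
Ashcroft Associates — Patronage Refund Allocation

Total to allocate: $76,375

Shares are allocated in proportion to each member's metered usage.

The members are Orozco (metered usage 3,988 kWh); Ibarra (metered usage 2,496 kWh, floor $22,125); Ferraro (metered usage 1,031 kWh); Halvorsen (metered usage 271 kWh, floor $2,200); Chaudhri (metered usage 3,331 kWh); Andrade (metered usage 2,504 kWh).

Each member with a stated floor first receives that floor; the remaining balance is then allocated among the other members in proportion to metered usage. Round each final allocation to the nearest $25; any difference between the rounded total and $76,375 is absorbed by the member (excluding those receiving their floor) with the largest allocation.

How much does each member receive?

Orozco: $19,125 · Ibarra: $22,125 · Ferraro: $4,950 · Halvorsen: $2,200 · Chaudhri: $15,975 · Andrade: $12,000

Fund the minimums — Ibarra $22,125; Halvorsen $2,200. Residual $52,050.
Residual split over remaining metered usage 10,854: Orozco 19,124.32 → $19,125; Ferraro 4,944.13 → $4,950; Chaudhri 15,973.70 → $15,975; Andrade 12,007.85 → $12,000.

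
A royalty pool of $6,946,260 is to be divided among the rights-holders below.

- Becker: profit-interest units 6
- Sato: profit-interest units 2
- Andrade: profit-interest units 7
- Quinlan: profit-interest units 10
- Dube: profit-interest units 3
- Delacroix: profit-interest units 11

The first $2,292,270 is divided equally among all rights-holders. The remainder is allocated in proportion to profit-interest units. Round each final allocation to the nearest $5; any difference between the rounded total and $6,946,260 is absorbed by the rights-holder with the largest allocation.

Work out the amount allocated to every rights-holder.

First tranche $2,292,270 split equally: $382,045 each.
Remainder $4,653,990 by profit-interest units (total 39): Becker 715,998.46 → $716,000; Sato 238,666.15 → $238,665; Andrade 835,331.54 → $835,330; Quinlan 1,193,330.77 → $1,193,330; Dube 357,999.23 → $358,000; Delacroix 1,312,663.85 → $1,312,665.
Totals: Becker $382,045 + $716,000 = $1,098,045; Sato $382,045 + $238,665 = $620,710; Andrade $382,045 + $835,330 = $1,217,375; Quinlan $382,045 + $1,193,330 = $1,575,375; Dube $382,045 + $358,000 = $740,045; Delacroix $382,045 + $1,312,665 = $1,694,710.

Becker: $1,098,045 | Sato: $620,710 | Andrade: $1,217,375 | Quinlan: $1,575,375 | Dube: $740,045 | Delacroix: $1,694,710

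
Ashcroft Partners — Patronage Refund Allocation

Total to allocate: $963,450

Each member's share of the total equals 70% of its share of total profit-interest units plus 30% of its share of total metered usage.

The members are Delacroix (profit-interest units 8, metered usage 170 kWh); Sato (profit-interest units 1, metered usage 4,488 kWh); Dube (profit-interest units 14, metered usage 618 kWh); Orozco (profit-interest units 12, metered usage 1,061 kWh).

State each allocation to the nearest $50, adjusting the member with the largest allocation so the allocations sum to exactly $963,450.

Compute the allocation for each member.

Delacroix: $161,900 | Sato: $223,950 | Dube: $298,000 | Orozco: $279,600

Profit-interest units total 35; metered usage total 6,337.
Blended shares (70% profit-interest units + 30% metered usage): Delacroix 0.1680; Sato 0.2325; Dube 0.3093; Orozco 0.2902.
Raw shares: Delacroix 161,905.82; Sato 223,969.82; Dube 297,953.41; Orozco 279,620.95.
Rounded to nearest $50: Delacroix $161,900; Sato $223,950; Dube $297,950; Orozco $279,600. Sum = $963,400.
Difference $963,450 − $963,400 = +$50 applied to largest allocation (Dube): Dube becomes $298,000.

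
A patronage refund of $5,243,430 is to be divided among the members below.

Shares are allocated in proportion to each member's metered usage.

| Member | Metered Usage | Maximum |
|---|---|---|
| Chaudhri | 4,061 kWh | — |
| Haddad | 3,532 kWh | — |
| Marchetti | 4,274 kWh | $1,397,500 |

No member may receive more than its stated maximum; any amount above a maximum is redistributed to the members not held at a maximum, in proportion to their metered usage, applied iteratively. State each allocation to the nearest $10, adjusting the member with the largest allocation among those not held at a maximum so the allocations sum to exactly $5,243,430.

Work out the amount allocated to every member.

Metered usage total: 11,867.
Unconstrained shares: Chaudhri 1,794,351.50; Haddad 1,560,613.02; Marchetti 1,888,465.48.
Held at cap: Marchetti ($1,397,500); balance $3,845,930 reallocated over remaining metered usage 7,593.
Shares after redistribution: Chaudhri 2,056,936.88 → $2,056,940; Haddad 1,788,993.12 → $1,788,990.

Chaudhri: $2,056,940 · Haddad: $1,788,990 · Marchetti: $1,397,500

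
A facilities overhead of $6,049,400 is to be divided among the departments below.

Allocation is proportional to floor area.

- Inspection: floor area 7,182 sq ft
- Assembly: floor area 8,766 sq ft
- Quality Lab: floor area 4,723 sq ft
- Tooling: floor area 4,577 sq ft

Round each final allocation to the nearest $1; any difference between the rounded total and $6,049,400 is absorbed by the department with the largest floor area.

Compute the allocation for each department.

Inspection: $1,720,801 · Assembly: $2,100,327 · Quality Lab: $1,131,627 · Tooling: $1,096,645

Sum of floor area: 25,248.
Pro-rata amounts: Inspection 7,182/25,248 × $6,049,400 = 1,720,801.28; Assembly 8,766/25,248 × $6,049,400 = 2,100,326.38; Quality Lab 4,723/25,248 × $6,049,400 = 1,131,626.91; Tooling 4,577/25,248 × $6,049,400 = 1,096,645.43.
After rounding ($1): Inspection $1,720,801; Assembly $2,100,326; Quality Lab $1,131,627; Tooling $1,096,645. Sum = $6,049,399.
Difference $6,049,400 − $6,049,399 = +$1 applied to largest floor area (Assembly): Assembly becomes $2,100,327.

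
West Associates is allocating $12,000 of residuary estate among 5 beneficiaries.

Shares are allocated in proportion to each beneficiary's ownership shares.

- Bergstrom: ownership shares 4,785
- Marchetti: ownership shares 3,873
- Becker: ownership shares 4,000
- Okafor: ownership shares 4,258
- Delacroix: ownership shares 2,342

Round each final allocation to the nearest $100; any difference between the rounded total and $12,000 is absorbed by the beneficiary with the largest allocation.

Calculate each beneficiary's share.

Bergstrom: $2,900 · Marchetti: $2,400 · Becker: $2,500 · Okafor: $2,700 · Delacroix: $1,500

Ownership shares total: 19,258.
Unrounded shares: Bergstrom 4,785/19,258 × $12,000 = 2,981.62; Marchetti 3,873/19,258 × $12,000 = 2,413.33; Becker 4,000/19,258 × $12,000 = 2,492.47; Okafor 4,258/19,258 × $12,000 = 2,653.24; Delacroix 2,342/19,258 × $12,000 = 1,459.34.
After rounding ($100): Bergstrom $3,000; Marchetti $2,400; Becker $2,500; Okafor $2,700; Delacroix $1,500. Sum = $12,100.
Difference $12,000 − $12,100 = −$100 applied to largest allocation (Bergstrom): Bergstrom becomes $2,900.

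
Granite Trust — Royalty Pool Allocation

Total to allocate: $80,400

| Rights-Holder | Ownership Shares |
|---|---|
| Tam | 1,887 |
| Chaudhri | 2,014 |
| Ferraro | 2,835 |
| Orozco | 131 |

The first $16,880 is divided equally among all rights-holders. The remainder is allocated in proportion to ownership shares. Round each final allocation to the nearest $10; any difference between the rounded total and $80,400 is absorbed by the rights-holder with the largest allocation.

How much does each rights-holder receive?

$16,880 shared equally gives $4,220 per rights-holder.
Remainder $63,520 by ownership shares (total 6,867): Tam 17,454.82 → $17,450; Chaudhri 18,629.57 → $18,630; Ferraro 26,223.85 → $26,220; Orozco 1,211.75 → $1,210.
Rounding difference +$10 on remainder applied to Ferraro.
Totals: Tam $4,220 + $17,450 = $21,670; Chaudhri $4,220 + $18,630 = $22,850; Ferraro $4,220 + $26,230 = $30,450; Orozco $4,220 + $1,210 = $5,430.

Tam: $21,670 · Chaudhri: $22,850 · Ferraro: $30,450 · Orozco: $5,430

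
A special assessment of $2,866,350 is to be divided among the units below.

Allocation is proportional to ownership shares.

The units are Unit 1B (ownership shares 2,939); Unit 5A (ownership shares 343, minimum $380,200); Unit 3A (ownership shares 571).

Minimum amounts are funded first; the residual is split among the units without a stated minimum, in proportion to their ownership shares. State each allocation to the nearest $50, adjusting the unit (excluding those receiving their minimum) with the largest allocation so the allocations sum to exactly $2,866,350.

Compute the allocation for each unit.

Unit 1B: $2,081,700 | Unit 5A: $380,200 | Unit 3A: $404,450

Minimums first: Unit 5A $380,200. Remaining pool $2,486,150.
Remaining pool split over remaining ownership shares 3,510: Unit 1B 2,081,707.93 → $2,081,700; Unit 3A 404,442.07 → $404,450.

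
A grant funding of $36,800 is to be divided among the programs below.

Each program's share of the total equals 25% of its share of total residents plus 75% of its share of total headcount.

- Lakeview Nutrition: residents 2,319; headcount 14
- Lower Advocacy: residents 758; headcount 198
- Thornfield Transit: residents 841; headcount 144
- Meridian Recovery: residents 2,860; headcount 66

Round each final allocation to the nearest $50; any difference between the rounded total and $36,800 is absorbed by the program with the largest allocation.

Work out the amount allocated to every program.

Totals — residents 6,778, headcount 422.
Composite weights (25% residents + 75% headcount): Lakeview Nutrition 0.1104; Lower Advocacy 0.3799; Thornfield Transit 0.2869; Meridian Recovery 0.2228.
Unrounded shares: Lakeview Nutrition 4,063.29; Lower Advocacy 13,978.62; Thornfield Transit 10,559.53; Meridian Recovery 8,198.56.
Rounded to nearest $50: Lakeview Nutrition $4,050; Lower Advocacy $14,000; Thornfield Transit $10,550; Meridian Recovery $8,200. Sum = $36,800.
No rounding difference to absorb.

Lakeview Nutrition: $4,050; Lower Advocacy: $14,000; Thornfield Transit: $10,550; Meridian Recovery: $8,200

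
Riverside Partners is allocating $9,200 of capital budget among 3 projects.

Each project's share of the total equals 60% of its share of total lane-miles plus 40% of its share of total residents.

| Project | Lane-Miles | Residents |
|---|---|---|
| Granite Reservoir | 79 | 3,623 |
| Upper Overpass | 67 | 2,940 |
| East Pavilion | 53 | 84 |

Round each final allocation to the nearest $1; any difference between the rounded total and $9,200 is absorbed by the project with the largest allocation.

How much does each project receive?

Granite Reservoir: $4,197 · Upper Overpass: $3,486 · East Pavilion: $1,517

Lane-miles total 199; residents total 6,647.
Blended shares (60% lane-miles + 40% residents): Granite Reservoir 0.4562; Upper Overpass 0.3789; East Pavilion 0.1649.
Proportional shares: Granite Reservoir 4,197.17; Upper Overpass 3,486.17; East Pavilion 1,516.66.
Rounded to nearest $1: Granite Reservoir $4,197; Upper Overpass $3,486; East Pavilion $1,517. Sum = $9,200.
Rounded total matches; no reconciliation needed.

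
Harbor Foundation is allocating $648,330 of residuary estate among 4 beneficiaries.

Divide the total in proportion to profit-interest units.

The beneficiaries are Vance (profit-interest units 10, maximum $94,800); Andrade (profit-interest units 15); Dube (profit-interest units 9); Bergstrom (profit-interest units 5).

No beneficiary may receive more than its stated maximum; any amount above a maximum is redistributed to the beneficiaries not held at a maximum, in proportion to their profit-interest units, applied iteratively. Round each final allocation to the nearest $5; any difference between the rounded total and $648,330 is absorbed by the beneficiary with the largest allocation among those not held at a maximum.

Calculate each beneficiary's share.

Profit-interest units total: 39.
Unconstrained shares: Vance 166,238.46; Andrade 249,357.69; Dube 149,614.62; Bergstrom 83,119.23.
Capped: Vance ($94,800); residual $553,530 reallocated over remaining profit-interest units 29.
Remaining shares: Andrade 286,308.62 → $286,310; Dube 171,785.17 → $171,785; Bergstrom 95,436.21 → $95,435.

Vance: $94,800; Andrade: $286,310; Dube: $171,785; Bergstrom: $95,435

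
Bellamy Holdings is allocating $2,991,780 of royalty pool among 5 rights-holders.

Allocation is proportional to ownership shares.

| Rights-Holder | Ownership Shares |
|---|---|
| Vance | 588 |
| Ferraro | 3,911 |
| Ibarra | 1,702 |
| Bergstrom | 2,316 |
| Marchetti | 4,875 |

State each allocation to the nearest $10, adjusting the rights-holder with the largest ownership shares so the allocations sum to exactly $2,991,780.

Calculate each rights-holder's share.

Sum of ownership shares: 13,392.
Proportional shares: Vance 588/13,392 × $2,991,780 = 131,359.52; Ferraro 3,911/13,392 × $2,991,780 = 873,719.50; Ibarra 1,702/13,392 × $2,991,780 = 380,227.72; Bergstrom 2,316/13,392 × $2,991,780 = 517,395.65; Marchetti 4,875/13,392 × $2,991,780 = 1,089,077.62.
At nearest $10: Vance $131,360; Ferraro $873,720; Ibarra $380,230; Bergstrom $517,400; Marchetti $1,089,080. Sum = $2,991,790.
Difference $2,991,780 − $2,991,790 = −$10 applied to largest ownership shares (Marchetti): Marchetti becomes $1,089,070.

Vance: $131,360; Ferraro: $873,720; Ibarra: $380,230; Bergstrom: $517,400; Marchetti: $1,089,070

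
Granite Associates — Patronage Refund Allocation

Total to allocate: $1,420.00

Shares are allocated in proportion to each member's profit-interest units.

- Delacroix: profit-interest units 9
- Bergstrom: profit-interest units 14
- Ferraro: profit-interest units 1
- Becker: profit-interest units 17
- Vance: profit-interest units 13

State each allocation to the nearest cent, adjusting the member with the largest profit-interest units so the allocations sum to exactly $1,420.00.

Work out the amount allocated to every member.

Delacroix: $236.67 · Bergstrom: $368.15 · Ferraro: $26.30 · Becker: $447.03 · Vance: $341.85

Total profit-interest units = 9 + 14 + 1 + 17 + 13 = 54.
Unrounded shares: Delacroix 236.6667; Bergstrom 368.1481; Ferraro 26.2963; Becker 447.0370; Vance 341.8519.
Rounded to nearest cent: Delacroix $236.67; Bergstrom $368.15; Ferraro $26.30; Becker $447.04; Vance $341.85. Sum = $1,420.01.
Difference $1,420.00 − $1,420.01 = −$0.01 applied to largest profit-interest units (Becker): Becker becomes $447.03.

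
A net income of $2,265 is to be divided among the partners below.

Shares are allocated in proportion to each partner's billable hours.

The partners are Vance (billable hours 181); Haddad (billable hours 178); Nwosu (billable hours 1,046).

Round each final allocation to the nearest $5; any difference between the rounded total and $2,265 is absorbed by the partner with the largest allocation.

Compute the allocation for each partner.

Vance: $290 · Haddad: $285 · Nwosu: $1,690

Billable hours total: 1,405.
Pro-rata amounts: Vance 181/1,405 × $2,265 = 291.79; Haddad 178/1,405 × $2,265 = 286.95; Nwosu 1,046/1,405 × $2,265 = 1,686.26.
After rounding ($5): Vance $290; Haddad $285; Nwosu $1,685. Sum = $2,260.
Difference $2,265 − $2,260 = +$5 applied to largest allocation (Nwosu): Nwosu becomes $1,690.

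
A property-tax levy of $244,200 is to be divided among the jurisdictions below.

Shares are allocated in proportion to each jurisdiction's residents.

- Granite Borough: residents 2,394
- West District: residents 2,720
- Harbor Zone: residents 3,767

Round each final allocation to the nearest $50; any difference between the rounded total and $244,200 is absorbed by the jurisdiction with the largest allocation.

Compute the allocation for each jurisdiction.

Granite Borough: $65,850 · West District: $74,800 · Harbor Zone: $103,550

Sum of residents: 8,881.
Pro-rata amounts: Granite Borough 2,394/8,881 × $244,200 = 65,827.59; West District 2,720/8,881 × $244,200 = 74,791.58; Harbor Zone 3,767/8,881 × $244,200 = 103,580.84.
Rounded to nearest $50: Granite Borough $65,850; West District $74,800; Harbor Zone $103,600. Sum = $244,250.
Difference $244,200 − $244,250 = −$50 applied to largest allocation (Harbor Zone): Harbor Zone becomes $103,550.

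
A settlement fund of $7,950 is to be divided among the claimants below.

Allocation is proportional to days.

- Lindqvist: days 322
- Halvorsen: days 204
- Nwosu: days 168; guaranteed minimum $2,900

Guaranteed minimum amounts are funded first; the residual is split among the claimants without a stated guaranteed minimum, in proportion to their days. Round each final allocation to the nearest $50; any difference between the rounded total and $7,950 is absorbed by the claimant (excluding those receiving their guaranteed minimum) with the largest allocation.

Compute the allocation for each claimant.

Lindqvist: $3,100 | Halvorsen: $1,950 | Nwosu: $2,900

Guaranteed amounts: Nwosu $2,900. Balance $5,050.
Balance split over remaining days 526: Lindqvist 3,091.44 → $3,100; Halvorsen 1,958.56 → $1,950.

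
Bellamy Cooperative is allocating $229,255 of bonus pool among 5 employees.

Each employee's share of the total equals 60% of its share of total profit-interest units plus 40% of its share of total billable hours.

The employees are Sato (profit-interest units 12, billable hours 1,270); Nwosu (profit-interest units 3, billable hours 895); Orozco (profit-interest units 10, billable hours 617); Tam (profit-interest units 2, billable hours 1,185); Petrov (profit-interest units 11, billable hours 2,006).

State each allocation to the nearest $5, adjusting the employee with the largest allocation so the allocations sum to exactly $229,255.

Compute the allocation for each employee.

Sato: $62,935 | Nwosu: $24,600 | Orozco: $45,670 | Tam: $25,435 | Petrov: $70,615

Profit-interest units total 38; billable hours total 5,973.
Blended shares (60% profit-interest units + 40% billable hours): Sato 0.2745; Nwosu 0.1073; Orozco 0.1992; Tam 0.1109; Petrov 0.3080.
Pro-rata amounts: Sato 62,935.79; Nwosu 24,600.16; Orozco 45,670.81; Tam 25,432.65; Petrov 70,615.60.
At nearest $5: Sato $62,935; Nwosu $24,600; Orozco $45,670; Tam $25,435; Petrov $70,615. Sum = $229,255.
Rounded total matches; no reconciliation needed.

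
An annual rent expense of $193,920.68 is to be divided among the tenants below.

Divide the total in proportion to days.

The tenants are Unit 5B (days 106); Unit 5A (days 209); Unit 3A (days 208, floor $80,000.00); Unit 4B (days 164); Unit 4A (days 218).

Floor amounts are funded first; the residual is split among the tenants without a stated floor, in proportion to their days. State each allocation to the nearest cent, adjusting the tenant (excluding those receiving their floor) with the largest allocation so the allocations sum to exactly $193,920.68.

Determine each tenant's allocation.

Unit 5B: $17,325.10; Unit 5A: $34,159.86; Unit 3A: $80,000.00; Unit 4B: $26,804.87; Unit 4A: $35,630.85

Fund the minimums — Unit 3A $80,000.00. Residual $113,920.68.
Residual split over remaining days 697: Unit 5B 17,325.0962 → $17,325.10; Unit 5A 34,159.8596 → $34,159.86; Unit 4B 26,804.8659 → $26,804.87; Unit 4A 35,630.8583 → $35,630.86.
Rounding difference −$0.01 applied to Unit 4A → $35,630.85.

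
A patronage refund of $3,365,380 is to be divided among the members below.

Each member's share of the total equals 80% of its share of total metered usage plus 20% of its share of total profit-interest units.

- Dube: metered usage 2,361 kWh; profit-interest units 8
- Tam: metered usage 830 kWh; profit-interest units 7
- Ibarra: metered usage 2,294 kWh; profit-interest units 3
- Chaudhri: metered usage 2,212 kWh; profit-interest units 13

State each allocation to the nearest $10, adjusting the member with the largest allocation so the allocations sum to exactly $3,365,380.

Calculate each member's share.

Dube: $999,540 | Tam: $442,310 | Ibarra: $867,550 | Chaudhri: $1,055,980

Metered usage total 7,697; profit-interest units total 31.
Composite weights (80% metered usage + 20% profit-interest units): Dube 0.2970; Tam 0.1314; Ibarra 0.2578; Chaudhri 0.3138.
Proportional shares: Dube 999,542.13; Tam 442,307.41; Ibarra 867,545.82; Chaudhri 1,055,984.64.
Rounded to nearest $10: Dube $999,540; Tam $442,310; Ibarra $867,550; Chaudhri $1,055,980. Sum = $3,365,380.
No rounding difference to absorb.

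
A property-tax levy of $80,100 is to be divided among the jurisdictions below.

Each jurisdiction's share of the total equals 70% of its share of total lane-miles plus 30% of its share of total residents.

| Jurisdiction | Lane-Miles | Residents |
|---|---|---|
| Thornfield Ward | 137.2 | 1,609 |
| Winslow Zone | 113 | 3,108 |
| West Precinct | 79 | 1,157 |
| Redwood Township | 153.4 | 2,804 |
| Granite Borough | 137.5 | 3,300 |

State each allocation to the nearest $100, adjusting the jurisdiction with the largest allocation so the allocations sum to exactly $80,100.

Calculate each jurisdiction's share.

Thornfield Ward: $15,600; Winslow Zone: $16,500; West Precinct: $9,500; Redwood Township: $19,400; Granite Borough: $19,100

Totals — lane-miles 620.1, residents 11,978.
Blended shares (70% lane-miles + 30% residents): Thornfield Ward 0.1952; Winslow Zone 0.2054; West Precinct 0.1182; Redwood Township 0.2434; Granite Borough 0.2379.
Raw shares: Thornfield Ward 15,633.69; Winslow Zone 16,452.76; West Precinct 9,464.40; Redwood Township 19,495.89; Granite Borough 19,053.26.
After rounding ($100): Thornfield Ward $15,600; Winslow Zone $16,500; West Precinct $9,500; Redwood Township $19,500; Granite Borough $19,100. Sum = $80,200.
Difference $80,100 − $80,200 = −$100 applied to largest allocation (Redwood Township): Redwood Township becomes $19,400.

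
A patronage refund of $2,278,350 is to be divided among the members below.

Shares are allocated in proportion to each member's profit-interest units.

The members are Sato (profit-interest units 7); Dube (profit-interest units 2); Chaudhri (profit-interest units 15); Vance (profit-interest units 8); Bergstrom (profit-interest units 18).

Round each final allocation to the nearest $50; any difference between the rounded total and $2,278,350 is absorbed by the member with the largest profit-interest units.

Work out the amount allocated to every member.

Combined profit-interest units = 7 + 2 + 15 + 8 + 18 = 50.
Proportional shares: Sato 318,969.00; Dube 91,134.00; Chaudhri 683,505.00; Vance 364,536.00; Bergstrom 820,206.00.
After rounding ($50): Sato $318,950; Dube $91,150; Chaudhri $683,500; Vance $364,550; Bergstrom $820,200. Sum = $2,278,350.
Rounded total matches; no reconciliation needed.

Sato: $318,950; Dube: $91,150; Chaudhri: $683,500; Vance: $364,550; Bergstrom: $820,200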